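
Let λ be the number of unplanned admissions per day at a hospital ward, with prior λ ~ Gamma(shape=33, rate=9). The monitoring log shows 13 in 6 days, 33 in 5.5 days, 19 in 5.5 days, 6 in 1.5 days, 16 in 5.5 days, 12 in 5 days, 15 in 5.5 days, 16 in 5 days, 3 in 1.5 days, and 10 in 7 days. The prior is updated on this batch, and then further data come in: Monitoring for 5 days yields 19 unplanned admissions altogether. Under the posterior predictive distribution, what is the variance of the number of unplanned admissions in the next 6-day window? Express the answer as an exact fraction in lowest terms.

19890/961

Total count: 13 + 33 + 19 + 6 + 16 + 12 + 15 + 16 + 3 + 10 = 143.
Total exposure: 6 + 5.5 + 5.5 + 1.5 + 5.5 + 5 + 5.5 + 5 + 1.5 + 7 = 48 days.
After the first batch: Gamma(33 + 143, 9 + 48) = Gamma(176, 57).
Total count 19 over total exposure 5 days.
After the second batch: Gamma(176 + 19, 57 + 5) = Gamma(195, 62).
The posterior predictive for a window of length T is Negative Binomial with variance T·α'·(β'+T)/β'² = 6·195·68/3844 = 19890/961.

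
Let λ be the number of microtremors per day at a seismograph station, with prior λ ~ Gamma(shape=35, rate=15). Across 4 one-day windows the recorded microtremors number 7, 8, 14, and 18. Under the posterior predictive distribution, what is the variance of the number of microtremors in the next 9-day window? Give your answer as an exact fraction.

Total count: 7 + 8 + 14 + 18 = 47.
Total exposure: 4 days.
Posterior: α' = 35 + 47 = 82, β' = 15 + 4 = 19.
The posterior predictive for a window of length T is Negative Binomial with variance T·α'·(β'+T)/β'² = 9·82·28/361 = 20664/361.

20664/361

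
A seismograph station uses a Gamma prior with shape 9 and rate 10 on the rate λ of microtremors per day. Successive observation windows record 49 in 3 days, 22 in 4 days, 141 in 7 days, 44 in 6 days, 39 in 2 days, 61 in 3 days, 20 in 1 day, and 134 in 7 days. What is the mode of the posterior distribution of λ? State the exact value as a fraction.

518/43

Total count: 49 + 22 + 141 + 44 + 39 + 61 + 20 + 134 = 510.
Total exposure: 3 + 4 + 7 + 6 + 2 + 3 + 1 + 7 = 33 days.
Gamma(α, β) with Poisson data over total exposure Σt gives posterior Gamma(α+Σx, β+Σt) = Gamma(519, 43).
Posterior mode = (α'−1)/β' = 518/43.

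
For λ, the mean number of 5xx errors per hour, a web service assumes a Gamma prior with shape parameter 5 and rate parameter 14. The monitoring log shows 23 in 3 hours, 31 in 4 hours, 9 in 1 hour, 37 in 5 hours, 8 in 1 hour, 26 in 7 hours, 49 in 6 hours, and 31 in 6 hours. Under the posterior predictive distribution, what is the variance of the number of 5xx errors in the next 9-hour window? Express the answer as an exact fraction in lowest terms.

Total count: 23 + 31 + 9 + 37 + 8 + 26 + 49 + 31 = 214.
Total exposure: 3 + 4 + 1 + 5 + 1 + 7 + 6 + 6 = 33 hours.
The Gamma prior is conjugate for the Poisson rate, so λ | data ~ Gamma(5+214, 14+33) = Gamma(219, 47).
The posterior predictive for a window of length T is Negative Binomial with variance T·α'·(β'+T)/β'² = 9·219·56/2209 = 110376/2209.

110376/2209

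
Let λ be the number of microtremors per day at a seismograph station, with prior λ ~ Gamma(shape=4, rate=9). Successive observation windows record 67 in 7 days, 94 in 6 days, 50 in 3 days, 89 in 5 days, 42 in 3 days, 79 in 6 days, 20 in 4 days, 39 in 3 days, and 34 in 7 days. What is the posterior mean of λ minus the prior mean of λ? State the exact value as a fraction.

4450/477

Total count: 67 + 94 + 50 + 89 + 42 + 79 + 20 + 39 + 34 = 514.
Total exposure: 7 + 6 + 3 + 5 + 3 + 6 + 4 + 3 + 7 = 44 days.
By Gamma–Poisson conjugacy, the posterior is Gamma(α + Σx, β + Σt) = Gamma(4 + 514, 9 + 44) = Gamma(518, 53).
Posterior mean = 518/53 = 518/53; prior mean = 4/9 = 4/9. Difference = 518/53 − 4/9 = 4450/477.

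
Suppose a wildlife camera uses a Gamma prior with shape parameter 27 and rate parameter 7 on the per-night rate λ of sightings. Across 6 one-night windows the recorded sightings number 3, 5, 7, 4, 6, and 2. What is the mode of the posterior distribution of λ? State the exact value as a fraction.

53/13

Total count: 3 + 5 + 7 + 4 + 6 + 2 = 27.
Total exposure: 6 nights.
The Gamma prior is conjugate for the Poisson rate, so λ | data ~ Gamma(27+27, 7+6) = Gamma(54, 13).
Posterior mode = (α'−1)/β' = 53/13.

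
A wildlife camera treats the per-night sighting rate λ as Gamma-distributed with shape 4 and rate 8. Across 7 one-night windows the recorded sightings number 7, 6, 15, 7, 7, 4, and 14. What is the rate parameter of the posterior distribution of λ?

15

Total count: 7 + 6 + 15 + 7 + 7 + 4 + 14 = 60.
Total exposure: 7 nights.
Posterior: α' = 4 + 60 = 64, β' = 8 + 7 = 15.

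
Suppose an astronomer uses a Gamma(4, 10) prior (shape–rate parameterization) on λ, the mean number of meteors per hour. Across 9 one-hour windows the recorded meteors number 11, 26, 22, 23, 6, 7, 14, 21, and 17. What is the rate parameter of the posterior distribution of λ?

19

Total count: 11 + 26 + 22 + 23 + 6 + 7 + 14 + 21 + 17 = 147.
Total exposure: 9 hours.
Gamma(α, β) with Poisson data over total exposure Σt gives posterior Gamma(α+Σx, β+Σt) = Gamma(151, 19).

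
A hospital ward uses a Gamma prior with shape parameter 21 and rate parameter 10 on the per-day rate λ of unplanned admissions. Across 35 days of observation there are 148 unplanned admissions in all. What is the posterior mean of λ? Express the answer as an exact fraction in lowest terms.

Total count 148 over total exposure 35 days.
By Gamma–Poisson conjugacy, the posterior is Gamma(α + Σx, β + Σt) = Gamma(21 + 148, 10 + 35) = Gamma(169, 45).
Posterior mean = α'/β' = 169/45.

169/45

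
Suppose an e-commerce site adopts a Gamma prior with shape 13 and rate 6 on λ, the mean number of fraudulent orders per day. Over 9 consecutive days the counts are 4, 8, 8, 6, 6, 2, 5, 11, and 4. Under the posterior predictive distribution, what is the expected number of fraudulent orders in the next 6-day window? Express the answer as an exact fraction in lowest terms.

Total count: 4 + 8 + 8 + 6 + 6 + 2 + 5 + 11 + 4 = 54.
Total exposure: 9 days.
The Gamma prior is conjugate for the Poisson rate, so λ | data ~ Gamma(13+54, 6+9) = Gamma(67, 15).
Predictive mean over a 6-day window = T·E[λ|data] = 6·67/15 = 134/5.

134/5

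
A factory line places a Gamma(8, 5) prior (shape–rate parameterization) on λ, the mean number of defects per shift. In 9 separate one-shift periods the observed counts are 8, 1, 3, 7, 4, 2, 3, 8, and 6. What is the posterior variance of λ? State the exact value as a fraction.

Total count: 8 + 1 + 3 + 7 + 4 + 2 + 3 + 8 + 6 = 42.
Total exposure: 9 shifts.
By Gamma–Poisson conjugacy, the posterior is Gamma(α + Σx, β + Σt) = Gamma(8 + 42, 5 + 9) = Gamma(50, 14).
Posterior variance = α'/β'² = 50/196 = 25/98.

25/98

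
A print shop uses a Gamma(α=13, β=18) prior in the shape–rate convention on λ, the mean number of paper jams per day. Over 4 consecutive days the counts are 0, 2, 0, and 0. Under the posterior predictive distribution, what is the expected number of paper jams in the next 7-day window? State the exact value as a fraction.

Total count: 0 + 2 + 0 + 0 = 2.
Total exposure: 4 days.
By Gamma–Poisson conjugacy, the posterior is Gamma(α + Σx, β + Σt) = Gamma(13 + 2, 18 + 4) = Gamma(15, 22).
Predictive mean over a 7-day window = T·E[λ|data] = 7·15/22 = 105/22.

105/22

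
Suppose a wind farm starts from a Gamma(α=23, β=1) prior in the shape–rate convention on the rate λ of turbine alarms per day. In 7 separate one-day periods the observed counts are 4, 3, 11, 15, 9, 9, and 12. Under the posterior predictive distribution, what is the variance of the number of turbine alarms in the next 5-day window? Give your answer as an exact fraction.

Total count: 4 + 3 + 11 + 15 + 9 + 9 + 12 = 63.
Total exposure: 7 days.
Posterior: α' = 23 + 63 = 86, β' = 1 + 7 = 8.
The posterior predictive for a window of length T is Negative Binomial with variance T·α'·(β'+T)/β'² = 5·86·13/64 = 2795/32.

2795/32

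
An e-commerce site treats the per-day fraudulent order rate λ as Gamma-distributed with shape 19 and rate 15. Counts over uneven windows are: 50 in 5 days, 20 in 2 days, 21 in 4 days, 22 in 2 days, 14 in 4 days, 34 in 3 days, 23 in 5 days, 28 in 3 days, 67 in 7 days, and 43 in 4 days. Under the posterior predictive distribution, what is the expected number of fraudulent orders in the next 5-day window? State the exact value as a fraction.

1705/54

Total count: 50 + 20 + 21 + 22 + 14 + 34 + 23 + 28 + 67 + 43 = 322.
Total exposure: 5 + 2 + 4 + 2 + 4 + 3 + 5 + 3 + 7 + 4 = 39 days.
By Gamma–Poisson conjugacy, the posterior is Gamma(α + Σx, β + Σt) = Gamma(19 + 322, 15 + 39) = Gamma(341, 54).
Predictive mean over a 5-day window = T·E[λ|data] = 5·341/54 = 1705/54.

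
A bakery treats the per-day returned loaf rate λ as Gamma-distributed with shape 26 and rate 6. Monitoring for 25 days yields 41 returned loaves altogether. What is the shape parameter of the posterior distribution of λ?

Total count 41 over total exposure 25 days.
Posterior: α' = 26 + 41 = 67, β' = 6 + 25 = 31.

67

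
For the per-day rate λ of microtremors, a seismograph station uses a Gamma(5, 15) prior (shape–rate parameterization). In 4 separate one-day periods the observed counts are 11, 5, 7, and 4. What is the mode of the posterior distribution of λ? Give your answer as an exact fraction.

31/19

Total count: 11 + 5 + 7 + 4 = 27.
Total exposure: 4 days.
Posterior: α' = 5 + 27 = 32, β' = 15 + 4 = 19.
Posterior mode = (α'−1)/β' = 31/19.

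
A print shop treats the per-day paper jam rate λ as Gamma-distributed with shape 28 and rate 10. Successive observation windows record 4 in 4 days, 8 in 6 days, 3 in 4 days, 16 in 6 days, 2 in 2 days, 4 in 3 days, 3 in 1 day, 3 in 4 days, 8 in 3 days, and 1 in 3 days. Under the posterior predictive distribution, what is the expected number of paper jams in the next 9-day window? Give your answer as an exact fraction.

360/23

Total count: 4 + 8 + 3 + 16 + 2 + 4 + 3 + 3 + 8 + 1 = 52.
Total exposure: 4 + 6 + 4 + 6 + 2 + 3 + 1 + 4 + 3 + 3 = 36 days.
Posterior: α' = 28 + 52 = 80, β' = 10 + 36 = 46.
Predictive mean over a 9-day window = T·E[λ|data] = 9·80/46 = 360/23.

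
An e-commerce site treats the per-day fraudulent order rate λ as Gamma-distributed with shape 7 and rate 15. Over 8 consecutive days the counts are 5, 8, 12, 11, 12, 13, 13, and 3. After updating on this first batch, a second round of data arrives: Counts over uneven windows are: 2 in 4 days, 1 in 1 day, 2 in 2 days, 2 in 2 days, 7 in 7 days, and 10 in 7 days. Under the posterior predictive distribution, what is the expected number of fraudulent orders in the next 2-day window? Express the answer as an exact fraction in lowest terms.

Total count: 5 + 8 + 12 + 11 + 12 + 13 + 13 + 3 = 77.
Total exposure: 8 days.
After the first batch: Gamma(7 + 77, 15 + 8) = Gamma(84, 23).
Total count: 2 + 1 + 2 + 2 + 7 + 10 = 24.
Total exposure: 4 + 1 + 2 + 2 + 7 + 7 = 23 days.
After the second batch: Gamma(84 + 24, 23 + 23) = Gamma(108, 46).
Predictive mean over a 2-day window = T·E[λ|data] = 2·108/46 = 108/23.

108/23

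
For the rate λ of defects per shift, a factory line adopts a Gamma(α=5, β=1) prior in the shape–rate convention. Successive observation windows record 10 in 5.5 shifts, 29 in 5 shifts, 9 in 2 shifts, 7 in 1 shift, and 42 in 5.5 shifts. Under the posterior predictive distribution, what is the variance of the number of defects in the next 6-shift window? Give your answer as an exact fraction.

Total count: 10 + 29 + 9 + 7 + 42 = 97.
Total exposure: 5.5 + 5 + 2 + 1 + 5.5 = 19 shifts.
Conjugate update: add total count to the shape and total exposure to the rate, giving Gamma(102, 20).
The posterior predictive for a window of length T is Negative Binomial with variance T·α'·(β'+T)/β'² = 6·102·26/400 = 1989/50.

1989/50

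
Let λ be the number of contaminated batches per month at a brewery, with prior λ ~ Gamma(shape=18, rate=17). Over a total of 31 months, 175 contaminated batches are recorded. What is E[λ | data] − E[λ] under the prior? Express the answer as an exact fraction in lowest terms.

Total count 175 over total exposure 31 months.
By Gamma–Poisson conjugacy, the posterior is Gamma(α + Σx, β + Σt) = Gamma(18 + 175, 17 + 31) = Gamma(193, 48).
Posterior mean = 193/48 = 193/48; prior mean = 18/17 = 18/17. Difference = 193/48 − 18/17 = 2417/816.

2417/816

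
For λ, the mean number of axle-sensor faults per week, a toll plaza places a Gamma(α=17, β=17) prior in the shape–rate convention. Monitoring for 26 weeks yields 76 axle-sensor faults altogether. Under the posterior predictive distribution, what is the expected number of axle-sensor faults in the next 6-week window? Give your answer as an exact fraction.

558/43

Total count 76 over total exposure 26 weeks.
Posterior: α' = 17 + 76 = 93, β' = 17 + 26 = 43.
Predictive mean over a 6-week window = T·E[λ|data] = 6·93/43 = 558/43.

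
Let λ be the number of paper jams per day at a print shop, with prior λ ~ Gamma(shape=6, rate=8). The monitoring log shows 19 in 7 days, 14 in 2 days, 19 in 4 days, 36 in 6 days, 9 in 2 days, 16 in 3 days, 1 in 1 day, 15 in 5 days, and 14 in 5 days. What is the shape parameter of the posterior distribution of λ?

Total count: 19 + 14 + 19 + 36 + 9 + 16 + 1 + 15 + 14 = 143.
Total exposure: 7 + 2 + 4 + 6 + 2 + 3 + 1 + 5 + 5 = 35 days.
By Gamma–Poisson conjugacy, the posterior is Gamma(α + Σx, β + Σt) = Gamma(6 + 143, 8 + 35) = Gamma(149, 43).

149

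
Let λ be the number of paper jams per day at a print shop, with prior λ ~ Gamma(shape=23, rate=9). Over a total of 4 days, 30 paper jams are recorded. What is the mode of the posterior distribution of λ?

Total count 30 over total exposure 4 days.
Conjugate update: add total count to the shape and total exposure to the rate, giving Gamma(53, 13).
Posterior mode = (α'−1)/β' = 52/13 = 4.

4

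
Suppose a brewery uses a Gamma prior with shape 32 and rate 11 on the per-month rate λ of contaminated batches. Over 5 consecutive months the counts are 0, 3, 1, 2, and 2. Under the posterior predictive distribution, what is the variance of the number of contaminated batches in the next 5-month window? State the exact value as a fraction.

Total count: 0 + 3 + 1 + 2 + 2 = 8.
Total exposure: 5 months.
Posterior: α' = 32 + 8 = 40, β' = 11 + 5 = 16.
The posterior predictive for a window of length T is Negative Binomial with variance T·α'·(β'+T)/β'² = 5·40·21/256 = 525/32.

525/32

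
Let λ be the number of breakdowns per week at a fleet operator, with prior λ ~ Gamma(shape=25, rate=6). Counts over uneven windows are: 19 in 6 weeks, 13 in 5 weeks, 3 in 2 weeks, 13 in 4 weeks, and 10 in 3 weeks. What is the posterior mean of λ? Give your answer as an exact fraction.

Total count: 19 + 13 + 3 + 13 + 10 = 58.
Total exposure: 6 + 5 + 2 + 4 + 3 = 20 weeks.
The Gamma prior is conjugate for the Poisson rate, so λ | data ~ Gamma(25+58, 6+20) = Gamma(83, 26).
Posterior mean = α'/β' = 83/26.

83/26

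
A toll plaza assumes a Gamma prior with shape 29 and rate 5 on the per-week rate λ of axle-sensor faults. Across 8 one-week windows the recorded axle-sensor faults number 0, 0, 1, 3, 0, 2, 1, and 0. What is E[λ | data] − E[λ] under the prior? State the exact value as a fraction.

Total count: 0 + 0 + 1 + 3 + 0 + 2 + 1 + 0 = 7.
Total exposure: 8 weeks.
Posterior: α' = 29 + 7 = 36, β' = 5 + 8 = 13.
Posterior mean = 36/13 = 36/13; prior mean = 29/5 = 29/5. Difference = 36/13 − 29/5 = -197/65.

-197/65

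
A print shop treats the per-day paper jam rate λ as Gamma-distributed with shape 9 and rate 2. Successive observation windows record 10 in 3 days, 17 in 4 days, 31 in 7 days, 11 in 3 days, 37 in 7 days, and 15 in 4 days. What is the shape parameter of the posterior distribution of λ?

130

Total count: 10 + 17 + 31 + 11 + 37 + 15 = 121.
Total exposure: 3 + 4 + 7 + 3 + 7 + 4 = 28 days.
Conjugate update: add total count to the shape and total exposure to the rate, giving Gamma(130, 30).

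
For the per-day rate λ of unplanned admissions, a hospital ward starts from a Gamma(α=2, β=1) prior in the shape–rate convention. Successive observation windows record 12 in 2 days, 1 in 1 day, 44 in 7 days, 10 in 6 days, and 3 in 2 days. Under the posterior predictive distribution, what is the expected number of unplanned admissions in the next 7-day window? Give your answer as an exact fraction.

504/19

Total count: 12 + 1 + 44 + 10 + 3 = 70.
Total exposure: 2 + 1 + 7 + 6 + 2 = 18 days.
The Gamma prior is conjugate for the Poisson rate, so λ | data ~ Gamma(2+70, 1+18) = Gamma(72, 19).
Predictive mean over a 7-day window = T·E[λ|data] = 7·72/19 = 504/19.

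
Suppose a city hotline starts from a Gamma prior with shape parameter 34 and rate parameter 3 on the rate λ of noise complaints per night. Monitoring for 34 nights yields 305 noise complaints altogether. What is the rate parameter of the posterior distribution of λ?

37

Total count 305 over total exposure 34 nights.
By Gamma–Poisson conjugacy, the posterior is Gamma(α + Σx, β + Σt) = Gamma(34 + 305, 3 + 34) = Gamma(339, 37).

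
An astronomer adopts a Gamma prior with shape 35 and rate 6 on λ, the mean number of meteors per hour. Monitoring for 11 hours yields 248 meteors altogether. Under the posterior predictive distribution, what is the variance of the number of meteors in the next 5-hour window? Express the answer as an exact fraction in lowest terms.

Total count 248 over total exposure 11 hours.
Conjugate update: add total count to the shape and total exposure to the rate, giving Gamma(283, 17).
The posterior predictive for a window of length T is Negative Binomial with variance T·α'·(β'+T)/β'² = 5·283·22/289 = 31130/289.

31130/289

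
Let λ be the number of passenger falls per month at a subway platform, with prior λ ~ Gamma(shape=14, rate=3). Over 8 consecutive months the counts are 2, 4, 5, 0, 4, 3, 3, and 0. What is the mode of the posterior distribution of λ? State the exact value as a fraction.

Total count: 2 + 4 + 5 + 0 + 4 + 3 + 3 + 0 = 21.
Total exposure: 8 months.
Posterior: α' = 14 + 21 = 35, β' = 3 + 8 = 11.
Posterior mode = (α'−1)/β' = 34/11.

34/11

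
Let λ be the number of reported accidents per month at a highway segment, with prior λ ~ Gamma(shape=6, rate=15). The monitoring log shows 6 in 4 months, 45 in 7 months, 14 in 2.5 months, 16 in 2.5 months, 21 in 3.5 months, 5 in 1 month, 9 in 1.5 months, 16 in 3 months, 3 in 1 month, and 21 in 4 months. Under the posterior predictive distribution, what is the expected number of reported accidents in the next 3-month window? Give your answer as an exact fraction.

54/5

Total count: 6 + 45 + 14 + 16 + 21 + 5 + 9 + 16 + 3 + 21 = 156.
Total exposure: 4 + 7 + 2.5 + 2.5 + 3.5 + 1 + 1.5 + 3 + 1 + 4 = 30 months.
Conjugate update: add total count to the shape and total exposure to the rate, giving Gamma(162, 45).
Predictive mean over a 3-month window = T·E[λ|data] = 3·162/45 = 54/5.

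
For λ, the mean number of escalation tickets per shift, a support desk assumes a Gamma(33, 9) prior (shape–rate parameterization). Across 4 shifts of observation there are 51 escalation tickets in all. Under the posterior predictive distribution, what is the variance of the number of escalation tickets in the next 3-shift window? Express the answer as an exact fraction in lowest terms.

4032/169

Total count 51 over total exposure 4 shifts.
Gamma(α, β) with Poisson data over total exposure Σt gives posterior Gamma(α+Σx, β+Σt) = Gamma(84, 13).
The posterior predictive for a window of length T is Negative Binomial with variance T·α'·(β'+T)/β'² = 3·84·16/169 = 4032/169.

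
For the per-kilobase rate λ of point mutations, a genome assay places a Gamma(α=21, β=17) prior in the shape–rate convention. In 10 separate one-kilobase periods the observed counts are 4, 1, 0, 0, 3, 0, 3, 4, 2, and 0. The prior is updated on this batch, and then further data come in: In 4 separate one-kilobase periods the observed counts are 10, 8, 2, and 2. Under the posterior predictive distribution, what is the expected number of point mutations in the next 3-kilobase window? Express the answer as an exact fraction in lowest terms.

Total count: 4 + 1 + 0 + 0 + 3 + 0 + 3 + 4 + 2 + 0 = 17.
Total exposure: 10 kilobases.
After the first batch: Gamma(21 + 17, 17 + 10) = Gamma(38, 27).
Total count: 10 + 8 + 2 + 2 = 22.
Total exposure: 4 kilobases.
After the second batch: Gamma(38 + 22, 27 + 4) = Gamma(60, 31).
Predictive mean over a 3-kilobase window = T·E[λ|data] = 3·60/31 = 180/31.

180/31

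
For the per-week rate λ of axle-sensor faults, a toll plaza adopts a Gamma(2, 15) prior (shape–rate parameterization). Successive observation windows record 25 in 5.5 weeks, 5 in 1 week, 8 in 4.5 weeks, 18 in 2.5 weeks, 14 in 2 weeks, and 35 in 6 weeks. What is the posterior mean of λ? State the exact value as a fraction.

Total count: 25 + 5 + 8 + 18 + 14 + 35 = 105.
Total exposure: 5.5 + 1 + 4.5 + 2.5 + 2 + 6 = 21.5 weeks.
By Gamma–Poisson conjugacy, the posterior is Gamma(α + Σx, β + Σt) = Gamma(2 + 105, 15 + 21.5) = Gamma(107, 73/2).
Posterior mean = α'/β' = 107/(73/2) = 214/73.

214/73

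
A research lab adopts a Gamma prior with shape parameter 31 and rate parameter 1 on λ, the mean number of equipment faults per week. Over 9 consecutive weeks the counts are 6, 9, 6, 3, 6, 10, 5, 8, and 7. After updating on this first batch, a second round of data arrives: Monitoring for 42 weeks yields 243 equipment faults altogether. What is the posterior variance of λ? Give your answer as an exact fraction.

167/1352

Total count: 6 + 9 + 6 + 3 + 6 + 10 + 5 + 8 + 7 = 60.
Total exposure: 9 weeks.
After the first batch: Gamma(31 + 60, 1 + 9) = Gamma(91, 10).
Total count 243 over total exposure 42 weeks.
After the second batch: Gamma(91 + 243, 10 + 42) = Gamma(334, 52).
Posterior variance = α'/β'² = 334/2704 = 167/1352.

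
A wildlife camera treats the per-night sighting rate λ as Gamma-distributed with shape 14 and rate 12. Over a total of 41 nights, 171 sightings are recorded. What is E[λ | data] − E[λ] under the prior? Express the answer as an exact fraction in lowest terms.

739/318

Total count 171 over total exposure 41 nights.
Posterior: α' = 14 + 171 = 185, β' = 12 + 41 = 53.
Posterior mean = 185/53 = 185/53; prior mean = 14/12 = 7/6. Difference = 185/53 − 7/6 = 739/318.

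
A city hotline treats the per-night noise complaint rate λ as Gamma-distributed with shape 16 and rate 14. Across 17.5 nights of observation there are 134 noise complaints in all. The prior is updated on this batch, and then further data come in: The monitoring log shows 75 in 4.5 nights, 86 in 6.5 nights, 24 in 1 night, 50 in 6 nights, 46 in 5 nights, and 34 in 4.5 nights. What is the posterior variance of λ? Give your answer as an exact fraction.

465/3481

Total count 134 over total exposure 17.5 nights.
After the first batch: Gamma(16 + 134, 14 + 17.5) = Gamma(150, 63/2).
Total count: 75 + 86 + 24 + 50 + 46 + 34 = 315.
Total exposure: 4.5 + 6.5 + 1 + 6 + 5 + 4.5 = 27.5 nights.
After the second batch: Gamma(150 + 315, 63/2 + 27.5) = Gamma(465, 59).
Posterior variance = α'/β'² = 465/3481.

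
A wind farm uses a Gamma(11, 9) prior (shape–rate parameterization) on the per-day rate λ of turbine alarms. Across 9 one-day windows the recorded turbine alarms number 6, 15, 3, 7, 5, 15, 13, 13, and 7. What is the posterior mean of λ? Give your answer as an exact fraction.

95/18

Total count: 6 + 15 + 3 + 7 + 5 + 15 + 13 + 13 + 7 = 84.
Total exposure: 9 days.
The Gamma prior is conjugate for the Poisson rate, so λ | data ~ Gamma(11+84, 9+9) = Gamma(95, 18).
Posterior mean = α'/β' = 95/18.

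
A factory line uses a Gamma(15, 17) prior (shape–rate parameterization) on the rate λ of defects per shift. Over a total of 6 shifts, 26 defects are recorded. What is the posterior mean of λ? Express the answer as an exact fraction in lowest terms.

Total count 26 over total exposure 6 shifts.
Posterior: α' = 15 + 26 = 41, β' = 17 + 6 = 23.
Posterior mean = α'/β' = 41/23.

41/23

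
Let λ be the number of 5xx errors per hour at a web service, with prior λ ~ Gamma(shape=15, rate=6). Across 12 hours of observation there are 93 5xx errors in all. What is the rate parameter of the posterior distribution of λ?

18

Total count 93 over total exposure 12 hours.
Gamma(α, β) with Poisson data over total exposure Σt gives posterior Gamma(α+Σx, β+Σt) = Gamma(108, 18).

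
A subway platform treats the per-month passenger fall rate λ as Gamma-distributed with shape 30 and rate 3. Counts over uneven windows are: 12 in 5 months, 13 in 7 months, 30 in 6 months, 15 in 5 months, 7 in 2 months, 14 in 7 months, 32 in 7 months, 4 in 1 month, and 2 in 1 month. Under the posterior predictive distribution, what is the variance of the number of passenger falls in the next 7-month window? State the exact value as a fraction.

Total count: 12 + 13 + 30 + 15 + 7 + 14 + 32 + 4 + 2 = 129.
Total exposure: 5 + 7 + 6 + 5 + 2 + 7 + 7 + 1 + 1 = 41 months.
By Gamma–Poisson conjugacy, the posterior is Gamma(α + Σx, β + Σt) = Gamma(30 + 129, 3 + 41) = Gamma(159, 44).
The posterior predictive for a window of length T is Negative Binomial with variance T·α'·(β'+T)/β'² = 7·159·51/1936 = 56763/1936.

56763/1936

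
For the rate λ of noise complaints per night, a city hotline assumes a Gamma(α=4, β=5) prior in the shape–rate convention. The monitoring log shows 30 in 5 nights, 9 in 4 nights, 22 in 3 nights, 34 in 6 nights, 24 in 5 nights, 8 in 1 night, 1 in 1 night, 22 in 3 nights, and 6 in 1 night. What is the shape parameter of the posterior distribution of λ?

160

Total count: 30 + 9 + 22 + 34 + 24 + 8 + 1 + 22 + 6 = 156.
Total exposure: 5 + 4 + 3 + 6 + 5 + 1 + 1 + 3 + 1 = 29 nights.
By Gamma–Poisson conjugacy, the posterior is Gamma(α + Σx, β + Σt) = Gamma(4 + 156, 5 + 29) = Gamma(160, 34).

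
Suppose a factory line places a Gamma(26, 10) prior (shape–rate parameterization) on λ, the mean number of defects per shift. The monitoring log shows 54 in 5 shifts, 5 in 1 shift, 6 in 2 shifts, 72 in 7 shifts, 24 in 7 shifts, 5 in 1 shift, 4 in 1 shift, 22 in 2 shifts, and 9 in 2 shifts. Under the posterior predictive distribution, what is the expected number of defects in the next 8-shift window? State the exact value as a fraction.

Total count: 54 + 5 + 6 + 72 + 24 + 5 + 4 + 22 + 9 = 201.
Total exposure: 5 + 1 + 2 + 7 + 7 + 1 + 1 + 2 + 2 = 28 shifts.
The Gamma prior is conjugate for the Poisson rate, so λ | data ~ Gamma(26+201, 10+28) = Gamma(227, 38).
Predictive mean over an 8-shift window = T·E[λ|data] = 8·227/38 = 908/19.

908/19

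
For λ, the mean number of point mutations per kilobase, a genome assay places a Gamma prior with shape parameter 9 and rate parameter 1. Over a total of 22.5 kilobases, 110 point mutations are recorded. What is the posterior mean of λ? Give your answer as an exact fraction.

238/47

Total count 110 over total exposure 22.5 kilobases.
Posterior: α' = 9 + 110 = 119, β' = 1 + 22.5 = 47/2.
Posterior mean = α'/β' = 119/(47/2) = 238/47.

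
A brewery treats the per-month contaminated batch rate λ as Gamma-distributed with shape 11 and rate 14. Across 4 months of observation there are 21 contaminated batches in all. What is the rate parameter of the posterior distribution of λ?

Total count 21 over total exposure 4 months.
Posterior: α' = 11 + 21 = 32, β' = 14 + 4 = 18.

18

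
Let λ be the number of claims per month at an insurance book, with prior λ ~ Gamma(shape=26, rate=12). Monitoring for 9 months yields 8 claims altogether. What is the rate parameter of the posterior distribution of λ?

Total count 8 over total exposure 9 months.
Gamma(α, β) with Poisson data over total exposure Σt gives posterior Gamma(α+Σx, β+Σt) = Gamma(34, 21).

21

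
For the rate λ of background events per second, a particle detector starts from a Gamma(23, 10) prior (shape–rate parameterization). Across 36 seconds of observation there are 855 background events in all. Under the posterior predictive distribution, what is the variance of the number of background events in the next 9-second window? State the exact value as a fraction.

217305/1058

Total count 855 over total exposure 36 seconds.
The Gamma prior is conjugate for the Poisson rate, so λ | data ~ Gamma(23+855, 10+36) = Gamma(878, 46).
The posterior predictive for a window of length T is Negative Binomial with variance T·α'·(β'+T)/β'² = 9·878·55/2116 = 217305/1058.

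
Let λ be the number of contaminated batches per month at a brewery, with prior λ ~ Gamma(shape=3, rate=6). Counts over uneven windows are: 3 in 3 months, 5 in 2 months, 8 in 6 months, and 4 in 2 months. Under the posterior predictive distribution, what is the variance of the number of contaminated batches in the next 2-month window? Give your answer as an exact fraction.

Total count: 3 + 5 + 8 + 4 = 20.
Total exposure: 3 + 2 + 6 + 2 = 13 months.
Posterior: α' = 3 + 20 = 23, β' = 6 + 13 = 19.
The posterior predictive for a window of length T is Negative Binomial with variance T·α'·(β'+T)/β'² = 2·23·21/361 = 966/361.

966/361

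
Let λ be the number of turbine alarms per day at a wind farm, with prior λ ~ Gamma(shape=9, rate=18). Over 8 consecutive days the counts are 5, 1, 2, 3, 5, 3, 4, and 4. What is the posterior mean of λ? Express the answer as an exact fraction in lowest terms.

18/13

Total count: 5 + 1 + 2 + 3 + 5 + 3 + 4 + 4 = 27.
Total exposure: 8 days.
The Gamma prior is conjugate for the Poisson rate, so λ | data ~ Gamma(9+27, 18+8) = Gamma(36, 26).
Posterior mean = α'/β' = 36/26 = 18/13.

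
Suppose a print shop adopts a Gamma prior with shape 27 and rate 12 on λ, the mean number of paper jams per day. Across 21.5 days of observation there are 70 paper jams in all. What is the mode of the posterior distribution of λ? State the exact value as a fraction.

192/67

Total count 70 over total exposure 21.5 days.
Gamma(α, β) with Poisson data over total exposure Σt gives posterior Gamma(α+Σx, β+Σt) = Gamma(97, 67/2).
Posterior mode = (α'−1)/β' = 96/(67/2) = 192/67.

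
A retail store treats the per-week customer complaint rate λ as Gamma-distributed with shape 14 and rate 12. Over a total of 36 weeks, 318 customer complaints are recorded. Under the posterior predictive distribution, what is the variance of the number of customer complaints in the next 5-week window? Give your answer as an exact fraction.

21995/576

Total count 318 over total exposure 36 weeks.
Conjugate update: add total count to the shape and total exposure to the rate, giving Gamma(332, 48).
The posterior predictive for a window of length T is Negative Binomial with variance T·α'·(β'+T)/β'² = 5·332·53/2304 = 21995/576.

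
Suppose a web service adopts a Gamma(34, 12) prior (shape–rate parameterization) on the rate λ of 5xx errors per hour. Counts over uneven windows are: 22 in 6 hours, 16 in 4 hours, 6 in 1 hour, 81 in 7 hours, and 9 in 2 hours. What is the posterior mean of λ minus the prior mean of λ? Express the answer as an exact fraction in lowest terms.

29/12

Total count: 22 + 16 + 6 + 81 + 9 = 134.
Total exposure: 6 + 4 + 1 + 7 + 2 = 20 hours.
The Gamma prior is conjugate for the Poisson rate, so λ | data ~ Gamma(34+134, 12+20) = Gamma(168, 32).
Posterior mean = 168/32 = 21/4; prior mean = 34/12 = 17/6. Difference = 21/4 − 17/6 = 29/12.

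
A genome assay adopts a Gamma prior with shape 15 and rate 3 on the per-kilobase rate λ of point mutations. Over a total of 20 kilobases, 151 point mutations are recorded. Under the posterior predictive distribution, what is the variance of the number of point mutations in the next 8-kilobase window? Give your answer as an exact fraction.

41168/529

Total count 151 over total exposure 20 kilobases.
Posterior: α' = 15 + 151 = 166, β' = 3 + 20 = 23.
The posterior predictive for a window of length T is Negative Binomial with variance T·α'·(β'+T)/β'² = 8·166·31/529 = 41168/529.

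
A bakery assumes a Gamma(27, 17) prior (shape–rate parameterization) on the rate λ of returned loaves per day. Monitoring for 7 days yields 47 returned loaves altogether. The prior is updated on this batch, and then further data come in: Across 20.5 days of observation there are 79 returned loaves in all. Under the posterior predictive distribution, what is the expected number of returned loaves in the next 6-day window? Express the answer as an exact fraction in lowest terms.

Total count 47 over total exposure 7 days.
After the first batch: Gamma(27 + 47, 17 + 7) = Gamma(74, 24).
Total count 79 over total exposure 20.5 days.
After the second batch: Gamma(74 + 79, 24 + 20.5) = Gamma(153, 89/2).
Predictive mean over a 6-day window = T·E[λ|data] = 6·153/(89/2) = 1836/89.

1836/89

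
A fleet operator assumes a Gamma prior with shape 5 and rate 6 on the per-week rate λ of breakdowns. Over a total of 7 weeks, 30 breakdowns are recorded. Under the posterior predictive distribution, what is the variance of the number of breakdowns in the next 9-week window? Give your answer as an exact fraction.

6930/169

Total count 30 over total exposure 7 weeks.
Conjugate update: add total count to the shape and total exposure to the rate, giving Gamma(35, 13).
The posterior predictive for a window of length T is Negative Binomial with variance T·α'·(β'+T)/β'² = 9·35·22/169 = 6930/169.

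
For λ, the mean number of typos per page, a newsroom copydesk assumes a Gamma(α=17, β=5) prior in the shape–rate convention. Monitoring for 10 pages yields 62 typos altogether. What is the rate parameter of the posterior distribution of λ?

Total count 62 over total exposure 10 pages.
Conjugate update: add total count to the shape and total exposure to the rate, giving Gamma(79, 15).

15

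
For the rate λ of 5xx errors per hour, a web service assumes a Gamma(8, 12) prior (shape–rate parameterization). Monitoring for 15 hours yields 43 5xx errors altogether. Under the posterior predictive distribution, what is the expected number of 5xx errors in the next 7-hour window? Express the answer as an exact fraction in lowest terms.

Total count 43 over total exposure 15 hours.
By Gamma–Poisson conjugacy, the posterior is Gamma(α + Σx, β + Σt) = Gamma(8 + 43, 12 + 15) = Gamma(51, 27).
Predictive mean over a 7-hour window = T·E[λ|data] = 7·51/27 = 119/9.

119/9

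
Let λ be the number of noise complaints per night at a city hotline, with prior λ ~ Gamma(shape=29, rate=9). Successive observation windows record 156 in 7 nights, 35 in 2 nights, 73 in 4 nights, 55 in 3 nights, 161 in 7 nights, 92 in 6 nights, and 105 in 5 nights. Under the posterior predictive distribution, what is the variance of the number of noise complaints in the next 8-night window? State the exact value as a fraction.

Total count: 156 + 35 + 73 + 55 + 161 + 92 + 105 = 677.
Total exposure: 7 + 2 + 4 + 3 + 7 + 6 + 5 = 34 nights.
The Gamma prior is conjugate for the Poisson rate, so λ | data ~ Gamma(29+677, 9+34) = Gamma(706, 43).
The posterior predictive for a window of length T is Negative Binomial with variance T·α'·(β'+T)/β'² = 8·706·51/1849 = 288048/1849.

288048/1849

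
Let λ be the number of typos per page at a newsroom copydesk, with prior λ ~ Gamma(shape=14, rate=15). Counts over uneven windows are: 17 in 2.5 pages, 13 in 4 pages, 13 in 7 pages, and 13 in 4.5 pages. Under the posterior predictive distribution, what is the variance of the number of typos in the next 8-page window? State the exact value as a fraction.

22960/1089

Total count: 17 + 13 + 13 + 13 = 56.
Total exposure: 2.5 + 4 + 7 + 4.5 = 18 pages.
The Gamma prior is conjugate for the Poisson rate, so λ | data ~ Gamma(14+56, 15+18) = Gamma(70, 33).
The posterior predictive for a window of length T is Negative Binomial with variance T·α'·(β'+T)/β'² = 8·70·41/1089 = 22960/1089.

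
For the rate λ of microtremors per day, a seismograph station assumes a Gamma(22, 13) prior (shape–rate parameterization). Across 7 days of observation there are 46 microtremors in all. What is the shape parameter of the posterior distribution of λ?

68

Total count 46 over total exposure 7 days.
By Gamma–Poisson conjugacy, the posterior is Gamma(α + Σx, β + Σt) = Gamma(22 + 46, 13 + 7) = Gamma(68, 20).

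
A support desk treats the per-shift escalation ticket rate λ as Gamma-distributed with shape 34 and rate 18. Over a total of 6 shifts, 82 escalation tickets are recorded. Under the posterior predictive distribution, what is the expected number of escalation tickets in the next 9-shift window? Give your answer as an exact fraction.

Total count 82 over total exposure 6 shifts.
Gamma(α, β) with Poisson data over total exposure Σt gives posterior Gamma(α+Σx, β+Σt) = Gamma(116, 24).
Predictive mean over a 9-shift window = T·E[λ|data] = 9·116/24 = 87/2.

87/2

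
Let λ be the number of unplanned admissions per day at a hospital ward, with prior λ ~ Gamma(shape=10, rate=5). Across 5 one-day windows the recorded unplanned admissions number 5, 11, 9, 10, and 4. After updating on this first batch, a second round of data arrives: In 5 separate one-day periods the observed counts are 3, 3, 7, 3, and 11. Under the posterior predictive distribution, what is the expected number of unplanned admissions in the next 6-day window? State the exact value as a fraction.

152/5

Total count: 5 + 11 + 9 + 10 + 4 = 39.
Total exposure: 5 days.
After the first batch: Gamma(10 + 39, 5 + 5) = Gamma(49, 10).
Total count: 3 + 3 + 7 + 3 + 11 = 27.
Total exposure: 5 days.
After the second batch: Gamma(49 + 27, 10 + 5) = Gamma(76, 15).
Predictive mean over a 6-day window = T·E[λ|data] = 6·76/15 = 152/5.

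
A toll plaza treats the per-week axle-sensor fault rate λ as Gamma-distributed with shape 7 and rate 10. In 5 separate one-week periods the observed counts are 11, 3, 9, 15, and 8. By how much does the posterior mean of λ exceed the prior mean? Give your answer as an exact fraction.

17/6

Total count: 11 + 3 + 9 + 15 + 8 = 46.
Total exposure: 5 weeks.
The Gamma prior is conjugate for the Poisson rate, so λ | data ~ Gamma(7+46, 10+5) = Gamma(53, 15).
Posterior mean = 53/15 = 53/15; prior mean = 7/10 = 7/10. Difference = 53/15 − 7/10 = 17/6.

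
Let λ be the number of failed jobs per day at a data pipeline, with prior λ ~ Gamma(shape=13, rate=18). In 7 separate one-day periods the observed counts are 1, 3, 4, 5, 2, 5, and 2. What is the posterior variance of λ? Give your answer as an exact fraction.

Total count: 1 + 3 + 4 + 5 + 2 + 5 + 2 = 22.
Total exposure: 7 days.
The Gamma prior is conjugate for the Poisson rate, so λ | data ~ Gamma(13+22, 18+7) = Gamma(35, 25).
Posterior variance = α'/β'² = 35/625 = 7/125.

7/125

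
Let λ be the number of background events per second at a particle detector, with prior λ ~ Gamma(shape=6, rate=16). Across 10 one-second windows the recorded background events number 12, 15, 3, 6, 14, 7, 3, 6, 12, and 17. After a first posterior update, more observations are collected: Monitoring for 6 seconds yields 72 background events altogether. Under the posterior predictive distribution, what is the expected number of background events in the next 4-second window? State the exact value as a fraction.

173/8

Total count: 12 + 15 + 3 + 6 + 14 + 7 + 3 + 6 + 12 + 17 = 95.
Total exposure: 10 seconds.
After the first batch: Gamma(6 + 95, 16 + 10) = Gamma(101, 26).
Total count 72 over total exposure 6 seconds.
After the second batch: Gamma(101 + 72, 26 + 6) = Gamma(173, 32).
Predictive mean over a 4-second window = T·E[λ|data] = 4·173/32 = 173/8.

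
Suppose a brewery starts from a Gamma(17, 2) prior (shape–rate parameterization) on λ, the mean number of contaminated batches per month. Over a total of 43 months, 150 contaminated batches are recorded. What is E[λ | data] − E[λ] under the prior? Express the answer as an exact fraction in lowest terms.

-431/90

Total count 150 over total exposure 43 months.
Conjugate update: add total count to the shape and total exposure to the rate, giving Gamma(167, 45).
Posterior mean = 167/45 = 167/45; prior mean = 17/2 = 17/2. Difference = 167/45 − 17/2 = -431/90.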